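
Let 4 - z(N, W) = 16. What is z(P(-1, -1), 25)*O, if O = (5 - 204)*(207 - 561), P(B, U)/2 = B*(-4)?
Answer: -845352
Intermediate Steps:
P(B, U) = -8*B (P(B, U) = 2*(B*(-4)) = 2*(-4*B) = -8*B)
O = 70446 (O = -199*(-354) = 70446)
z(N, W) = -12 (z(N, W) = 4 - 1*16 = 4 - 16 = -12)
z(P(-1, -1), 25)*O = -12*70446 = -845352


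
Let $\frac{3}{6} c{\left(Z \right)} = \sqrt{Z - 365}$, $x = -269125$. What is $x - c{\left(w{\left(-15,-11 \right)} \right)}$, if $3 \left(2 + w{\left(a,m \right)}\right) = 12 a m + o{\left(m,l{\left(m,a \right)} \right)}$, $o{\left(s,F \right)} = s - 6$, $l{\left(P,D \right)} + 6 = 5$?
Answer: $-269125 - \frac{2 \sqrt{2586}}{3} \approx -2.6916 \cdot 10^{5}$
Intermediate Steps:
$l{\left(P,D \right)} = -1$ ($l{\left(P,D \right)} = -6 + 5 = -1$)
$o{\left(s,F \right)} = -6 + s$ ($o{\left(s,F \right)} = s - 6 = -6 + s$)
$w{\left(a,m \right)} = -4 + \frac{m}{3} + 4 a m$ ($w{\left(a,m \right)} = -2 + \frac{12 a m + \left(-6 + m\right)}{3} = -2 + \frac{-6 + m + 12 a m}{3} = -2 + \left(-2 + \frac{m}{3} + 4 a m\right) = -4 + \frac{m}{3} + 4 a m$)
$c{\left(Z \right)} = 2 \sqrt{-365 + Z}$ ($c{\left(Z \right)} = 2 \sqrt{Z - 365} = 2 \sqrt{-365 + Z}$)
$x - c{\left(w{\left(-15,-11 \right)} \right)} = -269125 - 2 \sqrt{-365 + \left(-4 + \frac{1}{3} \left(-11\right) + 4 \left(-15\right) \left(-11\right)\right)} = -269125 - 2 \sqrt{-365 - - \frac{1957}{3}} = -269125 - 2 \sqrt{-365 + \frac{1957}{3}} = -269125 - 2 \sqrt{\frac{862}{3}} = -269125 - 2 \frac{\sqrt{2586}}{3} = -269125 - \frac{2 \sqrt{2586}}{3}$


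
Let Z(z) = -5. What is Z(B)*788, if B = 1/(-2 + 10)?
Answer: -3940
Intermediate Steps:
B = ⅛ (B = 1/8 = ⅛ ≈ 0.12500)
Z(B)*788 = -5*788 = -3940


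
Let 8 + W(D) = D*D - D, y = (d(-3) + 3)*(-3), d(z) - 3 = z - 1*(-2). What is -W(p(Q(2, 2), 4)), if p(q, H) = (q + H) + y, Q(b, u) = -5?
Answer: -264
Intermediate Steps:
d(z) = 5 + z (d(z) = 3 + (z - 1*(-2)) = 3 + (z + 2) = 3 + (2 + z) = 5 + z)
y = -15 (y = ((5 - 3) + 3)*(-3) = (2 + 3)*(-3) = 5*(-3) = -15)
p(q, H) = -15 + H + q (p(q, H) = (q + H) - 15 = (H + q) - 15 = -15 + H + q)
W(D) = -8 + D² - D (W(D) = -8 + (D*D - D) = -8 + (D² - D) = -8 + D² - D)
-W(p(Q(2, 2), 4)) = -(-8 + (-15 + 4 - 5)² - (-15 + 4 - 5)) = -(-8 + (-16)² - 1*(-16)) = -(-8 + 256 + 16) = -1*264 = -264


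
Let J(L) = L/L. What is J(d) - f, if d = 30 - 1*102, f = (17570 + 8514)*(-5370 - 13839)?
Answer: 501047557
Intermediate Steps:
f = -501047556 (f = 26084*(-19209) = -501047556)
d = -72 (d = 30 - 102 = -72)
J(L) = 1
J(d) - f = 1 - 1*(-501047556) = 1 + 501047556 = 501047557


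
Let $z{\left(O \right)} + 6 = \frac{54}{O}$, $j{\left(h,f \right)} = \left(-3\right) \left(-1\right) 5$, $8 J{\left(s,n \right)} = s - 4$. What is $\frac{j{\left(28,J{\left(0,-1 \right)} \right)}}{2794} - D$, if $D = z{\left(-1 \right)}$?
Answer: $\frac{167655}{2794} \approx 60.005$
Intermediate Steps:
$J{\left(s,n \right)} = - \frac{1}{2} + \frac{s}{8}$ ($J{\left(s,n \right)} = \frac{s - 4}{8} = \frac{-4 + s}{8} = - \frac{1}{2} + \frac{s}{8}$)
$j{\left(h,f \right)} = 15$ ($j{\left(h,f \right)} = 3 \cdot 5 = 15$)
$z{\left(O \right)} = -6 + \frac{54}{O}$
$D = -60$ ($D = -6 + \frac{54}{-1} = -6 + 54 \left(-1\right) = -6 - 54 = -60$)
$\frac{j{\left(28,J{\left(0,-1 \right)} \right)}}{2794} - D = \frac{15}{2794} - -60 = 15 \cdot \frac{1}{2794} + 60 = \frac{15}{2794} + 60 = \frac{167655}{2794}$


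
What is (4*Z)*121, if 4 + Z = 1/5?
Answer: -9196/5 ≈ -1839.2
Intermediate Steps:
Z = -19/5 (Z = -4 + 1/5 = -19/5 ≈ -3.8000)
(4*Z)*121 = (4*(-19/5))*121 = -76/5*121 = -9196/5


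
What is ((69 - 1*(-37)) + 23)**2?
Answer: 16641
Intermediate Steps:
((69 - 1*(-37)) + 23)**2 = ((69 + 37) + 23)**2 = (106 + 23)**2 = 129**2 = 16641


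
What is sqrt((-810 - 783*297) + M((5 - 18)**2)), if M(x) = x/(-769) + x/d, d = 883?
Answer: I*sqrt(107597558467680351)/679027 ≈ 483.07*I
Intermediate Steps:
M(x) = -114*x/679027 (M(x) = x/(-769) + x/883 = x*(-1/769) + x*(1/883) = -x/769 + x/883 = -114*x/679027)
sqrt((-810 - 783*297) + M((5 - 18)**2)) = sqrt((-810 - 783*297) - 114*(5 - 18)**2/679027) = sqrt((-810 - 232551) - 114/679027*(-13)**2) = sqrt(-233361 - 114/679027*169) = sqrt(-233361 - 19266/679027) = sqrt(-158458439013/679027) = I*sqrt(107597558467680351)/679027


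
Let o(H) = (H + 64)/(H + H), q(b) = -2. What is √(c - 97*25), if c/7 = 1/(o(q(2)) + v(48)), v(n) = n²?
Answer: I*√50801088747/4577 ≈ 49.244*I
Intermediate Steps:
o(H) = (64 + H)/(2*H) (o(H) = (64 + H)/((2*H)) = (64 + H)*(1/(2*H)) = (64 + H)/(2*H))
c = 14/4577 (c = 7/((½)*(64 - 2)/(-2) + 48²) = 7/((½)*(-½)*62 + 2304) = 7/(-31/2 + 2304) = 7/(4577/2) = 7*(2/4577) = 14/4577 ≈ 0.0030588)
√(c - 97*25) = √(14/4577 - 97*25) = √(14/4577 - 2425) = √(-11099211/4577) = I*√50801088747/4577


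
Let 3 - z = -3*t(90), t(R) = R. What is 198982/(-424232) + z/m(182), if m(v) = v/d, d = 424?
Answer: 134806285/212116 ≈ 635.53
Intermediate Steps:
m(v) = v/424
z = 273 (z = 3 - (-3)*90 = 3 - 1*(-270) = 3 + 270 = 273)
198982/(-424232) + z/m(182) = 198982/(-424232) + 273/(((1/424)*182)) = 198982*(-1/424232) + 273/(91/212) = -99491/212116 + 273*(212/91) = -99491/212116 + 636 = 134806285/212116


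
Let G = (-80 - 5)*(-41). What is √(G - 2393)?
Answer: 2*√273 ≈ 33.045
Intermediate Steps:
G = 3485 (G = -85*(-41) = 3485)
√(G - 2393) = √(3485 - 2393) = √1092 = 2*√273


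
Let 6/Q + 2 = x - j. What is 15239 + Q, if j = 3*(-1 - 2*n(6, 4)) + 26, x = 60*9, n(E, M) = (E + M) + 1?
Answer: 8853865/581 ≈ 15239.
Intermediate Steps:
n(E, M) = 1 + E + M
x = 540
j = -43 (j = 3*(-1 - 2*(1 + 6 + 4)) + 26 = 3*(-1 - 2*11) + 26 = 3*(-1 - 22) + 26 = 3*(-23) + 26 = -69 + 26 = -43)
Q = 6/581 (Q = 6/(-2 + (540 - 1*(-43))) = 6/(-2 + (540 + 43)) = 6/(-2 + 583) = 6/581 ≈ 0.010327)
15239 + Q = 15239 + 6/581 = 8853865/581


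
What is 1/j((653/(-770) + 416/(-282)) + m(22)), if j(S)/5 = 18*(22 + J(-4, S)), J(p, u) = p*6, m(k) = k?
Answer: -1/180 ≈ -0.0055556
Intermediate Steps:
J(p, u) = 6*p
j(S) = -180 (j(S) = 5*(18*(22 + 6*(-4))) = 5*(18*(22 - 24)) = 5*(18*(-2)) = 5*(-36) = -180)
1/j((653/(-770) + 416/(-282)) + m(22)) = 1/(-180) = -1/180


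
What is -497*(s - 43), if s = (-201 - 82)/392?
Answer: 1216869/56 ≈ 21730.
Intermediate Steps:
s = -283/392 (s = -283*1/392 = -283/392 ≈ -0.72194)
-497*(s - 43) = -497*(-283/392 - 43) = -497*(-17139/392) = 1216869/56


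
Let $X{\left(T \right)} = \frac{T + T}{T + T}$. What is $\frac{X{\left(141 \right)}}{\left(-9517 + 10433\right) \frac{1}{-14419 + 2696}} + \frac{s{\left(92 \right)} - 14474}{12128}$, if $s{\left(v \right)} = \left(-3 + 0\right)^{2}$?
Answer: $- \frac{38856621}{2777312} \approx -13.991$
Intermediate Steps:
$X{\left(T \right)} = 1$ ($X{\left(T \right)} = \frac{2 T}{2 T} = 2 T \frac{1}{2 T} = 1$)
$s{\left(v \right)} = 9$ ($s{\left(v \right)} = \left(-3\right)^{2} = 9$)
$\frac{X{\left(141 \right)}}{\left(-9517 + 10433\right) \frac{1}{-14419 + 2696}} + \frac{s{\left(92 \right)} - 14474}{12128} = 1 \frac{1}{\left(-9517 + 10433\right) \frac{1}{-14419 + 2696}} + \frac{9 - 14474}{12128} = 1 \frac{1}{916 \frac{1}{-11723}} + \left(9 - 14474\right) \frac{1}{12128} = 1 \frac{1}{916 \left(- \frac{1}{11723}\right)} - \frac{14465}{12128} = 1 \frac{1}{- \frac{916}{11723}} - \frac{14465}{12128} = 1 \left(- \frac{11723}{916}\right) - \frac{14465}{12128} = - \frac{11723}{916} - \frac{14465}{12128} = - \frac{38856621}{2777312}$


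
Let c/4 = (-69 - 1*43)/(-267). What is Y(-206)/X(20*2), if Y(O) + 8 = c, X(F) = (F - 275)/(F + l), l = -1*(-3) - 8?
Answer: 11816/12549 ≈ 0.94159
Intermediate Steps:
l = -5 (l = 3 - 8 = -5)
X(F) = (-275 + F)/(-5 + F) (X(F) = (F - 275)/(F - 5) = (-275 + F)/(-5 + F))
c = 448/267 (c = 4*((-69 - 1*43)/(-267)) = 4*((-69 - 43)*(-1/267)) = 4*(-112*(-1/267)) = 4*(112/267) = 448/267 ≈ 1.6779)
Y(O) = -1688/267 (Y(O) = -8 + 448/267 = -1688/267)
Y(-206)/X(20*2) = -1688*(-5 + 20*2)/(-275 + 20*2)/267 = -1688*(-5 + 40)/(-275 + 40)/267 = -1688/(267*(-235/35)) = -1688/(267*((1/35)*(-235))) = -1688/(267*(-47/7)) = -1688/267*(-7/47) = 11816/12549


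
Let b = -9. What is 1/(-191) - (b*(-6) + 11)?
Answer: -12416/191 ≈ -65.005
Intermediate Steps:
1/(-191) - (b*(-6) + 11) = 1/(-191) - (-9*(-6) + 11) = -1/191 - (54 + 11) = -1/191 - 1*65 = -1/191 - 65 = -12416/191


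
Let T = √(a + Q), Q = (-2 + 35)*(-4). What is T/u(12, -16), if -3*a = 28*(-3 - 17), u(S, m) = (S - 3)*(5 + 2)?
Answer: 2*√123/189 ≈ 0.11736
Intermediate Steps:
Q = -132 (Q = 33*(-4) = -132)
u(S, m) = -21 + 7*S (u(S, m) = (-3 + S)*7 = -21 + 7*S)
a = 560/3 (a = -28*(-3 - 17)/3 = -28*(-20)/3 = -⅓*(-560) = 560/3 ≈ 186.67)
T = 2*√123/3 (T = √(560/3 - 132) = √(164/3) = 2*√123/3 ≈ 7.3937)
T/u(12, -16) = (2*√123/3)/(-21 + 7*12) = (2*√123/3)/(-21 + 84) = (2*√123/3)/63 = (2*√123/3)*(1/63) = 2*√123/189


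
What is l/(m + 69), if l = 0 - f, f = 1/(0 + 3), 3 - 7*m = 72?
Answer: -7/1242 ≈ -0.0056361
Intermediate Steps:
m = -69/7 (m = 3/7 - ⅐*72 = 3/7 - 72/7 = -69/7 ≈ -9.8571)
f = ⅓ (f = 1/3 = ⅓ ≈ 0.33333)
l = -⅓ (l = 0 - 1*⅓ = 0 - ⅓ = -⅓ ≈ -0.33333)
l/(m + 69) = -1/(3*(-69/7 + 69)) = -1/(3*414/7) = -⅓*7/414 = -7/1242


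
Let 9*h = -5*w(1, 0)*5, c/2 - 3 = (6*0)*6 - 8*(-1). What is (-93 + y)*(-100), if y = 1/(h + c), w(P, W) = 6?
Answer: 37125/4 ≈ 9281.3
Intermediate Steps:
c = 22 (c = 6 + 2*((6*0)*6 - 8*(-1)) = 6 + 2*(0*6 + 8) = 6 + 2*(0 + 8) = 6 + 2*8 = 6 + 16 = 22)
h = -50/3 (h = (-5*6*5)/9 = (-30*5)/9 = (1/9)*(-150) = -50/3 ≈ -16.667)
y = 3/16 (y = 1/(-50/3 + 22) = 1/(16/3) = 3/16 ≈ 0.18750)
(-93 + y)*(-100) = (-93 + 3/16)*(-100) = -1485/16*(-100) = 37125/4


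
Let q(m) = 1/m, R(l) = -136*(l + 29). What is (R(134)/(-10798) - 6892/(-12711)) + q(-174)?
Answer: 3435615031/1326782654 ≈ 2.5894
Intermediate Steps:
R(l) = -3944 - 136*l (R(l) = -136*(29 + l) = -3944 - 136*l)
(R(134)/(-10798) - 6892/(-12711)) + q(-174) = ((-3944 - 136*134)/(-10798) - 6892/(-12711)) + 1/(-174) = ((-3944 - 18224)*(-1/10798) - 6892*(-1/12711)) - 1/174 = (-22168*(-1/10798) + 6892/12711) - 1/174 = (11084/5399 + 6892/12711) - 1/174 = 178098632/68626689 - 1/174 = 3435615031/1326782654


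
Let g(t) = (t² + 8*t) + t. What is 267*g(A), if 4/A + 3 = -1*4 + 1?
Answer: -4450/3 ≈ -1483.3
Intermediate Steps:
A = -⅔ (A = 4/(-3 + (-1*4 + 1)) = 4/(-3 + (-4 + 1)) = 4/(-3 - 3) = 4/(-6) = 4*(-⅙) = -⅔ ≈ -0.66667)
g(t) = t² + 9*t
267*g(A) = 267*(-2*(9 - ⅔)/3) = 267*(-⅔*25/3) = 267*(-50/9) = -4450/3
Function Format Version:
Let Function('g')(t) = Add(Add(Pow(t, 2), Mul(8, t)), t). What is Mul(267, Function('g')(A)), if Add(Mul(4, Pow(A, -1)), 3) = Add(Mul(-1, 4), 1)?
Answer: Rational(-4450, 3) ≈ -1483.3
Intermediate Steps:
A = Rational(-2, 3) (A = Mul(4, Pow(Add(-3, Add(Mul(-1, 4), 1)), -1)) = Mul(4, Pow(Add(-3, Add(-4, 1)), -1)) = Mul(4, Pow(Add(-3, -3), -1)) = Mul(4, Pow(-6, -1)) = Mul(4, Rational(-1, 6)) = Rational(-2, 3) ≈ -0.66667)
Function('g')(t) = Add(Pow(t, 2), Mul(9, t))
Mul(267, Function('g')(A)) = Mul(267, Mul(Rational(-2, 3), Add(9, Rational(-2, 3)))) = Mul(267, Mul(Rational(-2, 3), Rational(25, 3))) = Mul(267, Rational(-50, 9)) = Rational(-4450, 3)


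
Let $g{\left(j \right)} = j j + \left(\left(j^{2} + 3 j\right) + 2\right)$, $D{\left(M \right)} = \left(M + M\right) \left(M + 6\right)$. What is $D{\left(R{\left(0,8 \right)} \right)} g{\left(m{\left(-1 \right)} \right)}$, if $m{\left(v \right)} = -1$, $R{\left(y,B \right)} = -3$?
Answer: $-18$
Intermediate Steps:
$D{\left(M \right)} = 2 M \left(6 + M\right)$
$g{\left(j \right)} = 2 + 2 j^{2} + 3 j$ ($g{\left(j \right)} = j^{2} + \left(2 + j^{2} + 3 j\right) = 2 + 2 j^{2} + 3 j$)
$D{\left(R{\left(0,8 \right)} \right)} g{\left(m{\left(-1 \right)} \right)} = 2 \left(-3\right) \left(6 - 3\right) \left(2 + 2 \left(-1\right)^{2} + 3 \left(-1\right)\right) = 2 \left(-3\right) 3 \left(2 + 2 \cdot 1 - 3\right) = - 18 \left(2 + 2 - 3\right) = \left(-18\right) 1 = -18$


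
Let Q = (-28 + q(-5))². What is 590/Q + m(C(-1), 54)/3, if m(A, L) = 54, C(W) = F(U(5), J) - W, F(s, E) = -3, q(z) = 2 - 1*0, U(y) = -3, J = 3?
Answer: 6379/338 ≈ 18.873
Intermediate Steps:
q(z) = 2 (q(z) = 2 + 0 = 2)
C(W) = -3 - W
Q = 676 (Q = (-28 + 2)² = (-26)² = 676)
590/Q + m(C(-1), 54)/3 = 590/676 + 54/3 = 590*(1/676) + 54*(⅓) = 295/338 + 18 = 6379/338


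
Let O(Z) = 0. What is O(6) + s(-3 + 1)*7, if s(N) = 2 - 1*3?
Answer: -7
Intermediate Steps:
s(N) = -1 (s(N) = 2 - 3 = -1)
O(6) + s(-3 + 1)*7 = 0 - 1*7 = 0 - 7 = -7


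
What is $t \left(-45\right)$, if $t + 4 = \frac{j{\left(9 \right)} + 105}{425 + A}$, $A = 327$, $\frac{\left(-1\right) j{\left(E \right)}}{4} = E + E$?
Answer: $\frac{133875}{752} \approx 178.03$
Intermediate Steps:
$j{\left(E \right)} = - 8 E$ ($j{\left(E \right)} = - 4 \left(E + E\right) = - 4 \cdot 2 E = - 8 E$)
$t = - \frac{2975}{752}$ ($t = -4 + \frac{\left(-8\right) 9 + 105}{425 + 327} = -4 + \frac{-72 + 105}{752} = -4 + 33 \cdot \frac{1}{752} = -4 + \frac{33}{752} = - \frac{2975}{752} \approx -3.9561$)
$t \left(-45\right) = \left(- \frac{2975}{752}\right) \left(-45\right) = \frac{133875}{752}$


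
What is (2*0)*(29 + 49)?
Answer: 0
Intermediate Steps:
(2*0)*(29 + 49) = 0*78 = 0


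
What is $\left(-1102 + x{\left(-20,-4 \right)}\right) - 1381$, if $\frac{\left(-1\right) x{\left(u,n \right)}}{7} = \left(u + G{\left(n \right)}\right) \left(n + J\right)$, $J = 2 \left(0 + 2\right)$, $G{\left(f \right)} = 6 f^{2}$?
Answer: $-2483$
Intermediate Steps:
$J = 4$ ($J = 2 \cdot 2 = 4$)
$x{\left(u,n \right)} = - 7 \left(4 + n\right) \left(u + 6 n^{2}\right)$ ($x{\left(u,n \right)} = - 7 \left(u + 6 n^{2}\right) \left(n + 4\right) = - 7 \left(u + 6 n^{2}\right) \left(4 + n\right) = - 7 \left(4 + n\right) \left(u + 6 n^{2}\right)$)
$\left(-1102 + x{\left(-20,-4 \right)}\right) - 1381 = \left(-1102 - \left(-560 - 2688 + 560 + 2688\right)\right) - 1381 = \left(-1102 - 0\right) - 1381 = \left(-1102 + \left(-2688 + 2688 + 560 - 560\right)\right) - 1381 = \left(-1102 + 0\right) - 1381 = -1102 - 1381 = -2483$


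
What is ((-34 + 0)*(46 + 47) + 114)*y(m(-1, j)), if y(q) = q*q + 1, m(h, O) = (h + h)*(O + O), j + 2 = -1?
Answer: -441960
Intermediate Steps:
j = -3 (j = -2 - 1 = -3)
m(h, O) = 4*O*h (m(h, O) = (2*h)*(2*O) = 4*O*h)
y(q) = 1 + q² (y(q) = q² + 1 = 1 + q²)
((-34 + 0)*(46 + 47) + 114)*y(m(-1, j)) = ((-34 + 0)*(46 + 47) + 114)*(1 + (4*(-3)*(-1))²) = (-34*93 + 114)*(1 + 12²) = (-3162 + 114)*(1 + 144) = -3048*145 = -441960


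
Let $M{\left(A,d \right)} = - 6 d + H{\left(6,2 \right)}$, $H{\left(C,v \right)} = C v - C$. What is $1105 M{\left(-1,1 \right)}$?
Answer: $0$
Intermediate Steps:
$H{\left(C,v \right)} = - C + C v$
$M{\left(A,d \right)} = 6 - 6 d$ ($M{\left(A,d \right)} = - 6 d + 6 \left(-1 + 2\right) = - 6 d + 6 \cdot 1 = - 6 d + 6 = 6 - 6 d$)
$1105 M{\left(-1,1 \right)} = 1105 \left(6 - 6\right) = 1105 \cdot 0 = 0$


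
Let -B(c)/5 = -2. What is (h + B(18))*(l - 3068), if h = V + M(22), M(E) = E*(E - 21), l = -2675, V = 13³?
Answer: -12801147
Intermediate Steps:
V = 2197
B(c) = 10 (B(c) = -5*(-2) = 10)
M(E) = E*(-21 + E)
h = 2219 (h = 2197 + 22*(-21 + 22) = 2197 + 22*1 = 2197 + 22 = 2219)
(h + B(18))*(l - 3068) = (2219 + 10)*(-2675 - 3068) = 2229*(-5743) = -12801147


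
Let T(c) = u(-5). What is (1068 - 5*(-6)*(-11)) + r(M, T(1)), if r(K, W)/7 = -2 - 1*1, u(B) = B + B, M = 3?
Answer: 717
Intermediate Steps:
u(B) = 2*B
T(c) = -10 (T(c) = 2*(-5) = -10)
r(K, W) = -21 (r(K, W) = 7*(-2 - 1*1) = 7*(-2 - 1) = 7*(-3) = -21)
(1068 - 5*(-6)*(-11)) + r(M, T(1)) = (1068 - 5*(-6)*(-11)) - 21 = (1068 + 30*(-11)) - 21 = (1068 - 330) - 21 = 738 - 21 = 717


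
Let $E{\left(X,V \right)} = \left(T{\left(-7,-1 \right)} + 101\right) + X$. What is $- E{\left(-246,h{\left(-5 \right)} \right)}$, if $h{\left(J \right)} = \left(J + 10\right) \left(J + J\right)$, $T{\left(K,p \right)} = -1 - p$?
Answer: $145$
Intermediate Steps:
$h{\left(J \right)} = 2 J \left(10 + J\right)$ ($h{\left(J \right)} = \left(10 + J\right) 2 J = 2 J \left(10 + J\right)$)
$E{\left(X,V \right)} = 101 + X$ ($E{\left(X,V \right)} = \left(\left(-1 - -1\right) + 101\right) + X = \left(\left(-1 + 1\right) + 101\right) + X = \left(0 + 101\right) + X = 101 + X$)
$- E{\left(-246,h{\left(-5 \right)} \right)} = - (101 - 246) = \left(-1\right) \left(-145\right) = 145$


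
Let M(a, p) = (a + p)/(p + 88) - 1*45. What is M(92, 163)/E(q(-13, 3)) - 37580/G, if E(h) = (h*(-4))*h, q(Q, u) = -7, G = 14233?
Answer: -422913340/175051667 ≈ -2.4159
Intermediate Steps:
M(a, p) = -45 + (a + p)/(88 + p) (M(a, p) = (a + p)/(88 + p) - 45 = -45 + (a + p)/(88 + p))
E(h) = -4*h**2 (E(h) = (-4*h)*h = -4*h**2)
M(92, 163)/E(q(-13, 3)) - 37580/G = ((-3960 + 92 - 44*163)/(88 + 163))/((-4*(-7)**2)) - 37580/14233 = ((-3960 + 92 - 7172)/251)/((-4*49)) - 37580*1/14233 = ((1/251)*(-11040))/(-196) - 37580/14233 = -11040/251*(-1/196) - 37580/14233 = 2760/12299 - 37580/14233 = -422913340/175051667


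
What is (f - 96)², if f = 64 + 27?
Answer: 25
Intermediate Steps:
f = 91
(f - 96)² = (91 - 96)² = (-5)² = 25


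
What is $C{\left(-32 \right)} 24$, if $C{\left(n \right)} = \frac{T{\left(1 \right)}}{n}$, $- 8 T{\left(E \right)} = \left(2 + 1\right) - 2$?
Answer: $\frac{3}{32} \approx 0.09375$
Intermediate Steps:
$T{\left(E \right)} = - \frac{1}{8}$ ($T{\left(E \right)} = - \frac{\left(2 + 1\right) - 2}{8} = - \frac{3 - 2}{8} = \left(- \frac{1}{8}\right) 1 = - \frac{1}{8}$)
$C{\left(n \right)} = - \frac{1}{8 n}$
$C{\left(-32 \right)} 24 = - \frac{1}{8 \left(-32\right)} 24 = \left(- \frac{1}{8}\right) \left(- \frac{1}{32}\right) 24 = \frac{1}{256} \cdot 24 = \frac{3}{32}$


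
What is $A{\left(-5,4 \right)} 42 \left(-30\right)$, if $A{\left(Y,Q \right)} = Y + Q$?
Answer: $1260$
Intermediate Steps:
$A{\left(Y,Q \right)} = Q + Y$
$A{\left(-5,4 \right)} 42 \left(-30\right) = \left(4 - 5\right) 42 \left(-30\right) = \left(-1\right) 42 \left(-30\right) = \left(-42\right) \left(-30\right) = 1260$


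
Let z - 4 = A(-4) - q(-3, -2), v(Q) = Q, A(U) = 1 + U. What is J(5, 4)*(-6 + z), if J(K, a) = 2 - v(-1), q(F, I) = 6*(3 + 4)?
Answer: -141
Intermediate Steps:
q(F, I) = 42 (q(F, I) = 6*7 = 42)
J(K, a) = 3 (J(K, a) = 2 - 1*(-1) = 2 + 1 = 3)
z = -41 (z = 4 + ((1 - 4) - 1*42) = 4 + (-3 - 42) = 4 - 45 = -41)
J(5, 4)*(-6 + z) = 3*(-6 - 41) = 3*(-47) = -141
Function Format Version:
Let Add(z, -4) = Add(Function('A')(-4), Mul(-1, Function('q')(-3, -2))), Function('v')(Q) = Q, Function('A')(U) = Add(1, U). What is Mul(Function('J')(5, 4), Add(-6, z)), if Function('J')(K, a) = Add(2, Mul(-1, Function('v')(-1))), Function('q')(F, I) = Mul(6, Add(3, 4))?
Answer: -141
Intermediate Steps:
Function('q')(F, I) = 42 (Function('q')(F, I) = Mul(6, 7) = 42)
Function('J')(K, a) = 3 (Function('J')(K, a) = Add(2, Mul(-1, -1)) = Add(2, 1) = 3)
z = -41 (z = Add(4, Add(Add(1, -4), Mul(-1, 42))) = Add(4, Add(-3, -42)) = Add(4, -45) = -41)
Mul(Function('J')(5, 4), Add(-6, z)) = Mul(3, Add(-6, -41)) = Mul(3, -47) = -141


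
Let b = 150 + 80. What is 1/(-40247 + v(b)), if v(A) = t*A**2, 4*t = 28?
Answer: 1/330053 ≈ 3.0298e-6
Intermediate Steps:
t = 7 (t = (1/4)*28 = 7)
b = 230
v(A) = 7*A**2
1/(-40247 + v(b)) = 1/(-40247 + 7*230**2) = 1/(-40247 + 7*52900) = 1/(-40247 + 370300) = 1/330053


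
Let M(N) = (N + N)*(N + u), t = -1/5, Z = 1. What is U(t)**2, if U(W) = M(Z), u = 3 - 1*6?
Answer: 16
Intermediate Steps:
u = -3 (u = 3 - 6 = -3)
t = -1/5 (t = -1*1/5 = -1/5 ≈ -0.20000)
M(N) = 2*N*(-3 + N) (M(N) = (N + N)*(N - 3) = (2*N)*(-3 + N) = 2*N*(-3 + N))
U(W) = -4 (U(W) = 2*1*(-3 + 1) = 2*1*(-2) = -4)
U(t)**2 = (-4)**2 = 16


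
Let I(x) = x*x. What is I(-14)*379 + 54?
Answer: 74338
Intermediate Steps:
I(x) = x²
I(-14)*379 + 54 = (-14)²*379 + 54 = 196*379 + 54 = 74284 + 54 = 74338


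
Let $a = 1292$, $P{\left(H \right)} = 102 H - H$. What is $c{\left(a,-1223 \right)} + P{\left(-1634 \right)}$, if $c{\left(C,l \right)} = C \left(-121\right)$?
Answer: $-321366$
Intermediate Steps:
$P{\left(H \right)} = 101 H$
$c{\left(C,l \right)} = - 121 C$
$c{\left(a,-1223 \right)} + P{\left(-1634 \right)} = \left(-121\right) 1292 + 101 \left(-1634\right) = -156332 - 165034 = -321366$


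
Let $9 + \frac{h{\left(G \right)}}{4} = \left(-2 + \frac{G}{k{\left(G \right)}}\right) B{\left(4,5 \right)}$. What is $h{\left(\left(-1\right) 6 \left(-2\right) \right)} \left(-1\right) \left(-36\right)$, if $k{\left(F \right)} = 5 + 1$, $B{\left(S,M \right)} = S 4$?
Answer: $-1296$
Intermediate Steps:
$B{\left(S,M \right)} = 4 S$
$k{\left(F \right)} = 6$
$h{\left(G \right)} = -164 + \frac{32 G}{3}$ ($h{\left(G \right)} = -36 + 4 \left(-2 + \frac{G}{6}\right) 4 \cdot 4 = -36 + 4 \left(-2 + G \frac{1}{6}\right) 16 = -36 + 4 \left(-2 + \frac{G}{6}\right) 16 = -36 + 4 \left(-32 + \frac{8 G}{3}\right) = -36 + \left(-128 + \frac{32 G}{3}\right) = -164 + \frac{32 G}{3}$)
$h{\left(\left(-1\right) 6 \left(-2\right) \right)} \left(-1\right) \left(-36\right) = \left(-164 + \frac{32 \left(-1\right) 6 \left(-2\right)}{3}\right) \left(-1\right) \left(-36\right) = \left(-164 + \frac{32 \left(\left(-6\right) \left(-2\right)\right)}{3}\right) \left(-1\right) \left(-36\right) = \left(-164 + \frac{32}{3} \cdot 12\right) \left(-1\right) \left(-36\right) = \left(-164 + 128\right) \left(-1\right) \left(-36\right) = \left(-36\right) \left(-1\right) \left(-36\right) = 36 \left(-36\right) = -1296$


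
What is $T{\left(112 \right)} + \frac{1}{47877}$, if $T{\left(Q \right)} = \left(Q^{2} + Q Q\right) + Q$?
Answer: $\frac{1206500401}{47877} \approx 25200.0$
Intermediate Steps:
$T{\left(Q \right)} = Q + 2 Q^{2}$ ($T{\left(Q \right)} = \left(Q^{2} + Q^{2}\right) + Q = 2 Q^{2} + Q = Q + 2 Q^{2}$)
$T{\left(112 \right)} + \frac{1}{47877} = 112 \left(1 + 2 \cdot 112\right) + \frac{1}{47877} = 112 \left(1 + 224\right) + \frac{1}{47877} = 112 \cdot 225 + \frac{1}{47877} = 25200 + \frac{1}{47877} = \frac{1206500401}{47877}$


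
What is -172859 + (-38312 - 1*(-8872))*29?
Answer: -1026619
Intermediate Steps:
-172859 + (-38312 - 1*(-8872))*29 = -172859 + (-38312 + 8872)*29 = -172859 - 29440*29 = -172859 - 853760 = -1026619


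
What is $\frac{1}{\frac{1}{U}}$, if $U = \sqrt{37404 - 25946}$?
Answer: $\sqrt{11458} \approx 107.04$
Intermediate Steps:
$U = \sqrt{11458} \approx 107.04$
$\frac{1}{\frac{1}{U}} = \frac{1}{\frac{1}{\sqrt{11458}}} = \frac{1}{\frac{1}{11458} \sqrt{11458}} = \sqrt{11458}$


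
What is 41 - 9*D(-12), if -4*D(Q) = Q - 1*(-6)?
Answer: 55/2 ≈ 27.500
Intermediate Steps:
D(Q) = -3/2 - Q/4 (D(Q) = -(Q - 1*(-6))/4 = -(Q + 6)/4 = -(6 + Q)/4 = -3/2 - Q/4)
41 - 9*D(-12) = 41 - 9*(-3/2 - 1/4*(-12)) = 41 - 9*(-3/2 + 3) = 41 - 9*3/2 = 41 - 27/2 = 55/2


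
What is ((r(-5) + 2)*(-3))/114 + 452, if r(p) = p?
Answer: 17179/38 ≈ 452.08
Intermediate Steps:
((r(-5) + 2)*(-3))/114 + 452 = ((-5 + 2)*(-3))/114 + 452 = (-3*(-3))/114 + 452 = (1/114)*9 + 452 = 3/38 + 452 = 17179/38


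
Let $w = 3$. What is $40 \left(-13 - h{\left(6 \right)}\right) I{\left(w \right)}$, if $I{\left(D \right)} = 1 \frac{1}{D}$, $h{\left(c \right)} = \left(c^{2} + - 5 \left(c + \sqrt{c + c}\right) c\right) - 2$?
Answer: $\frac{5320}{3} + 800 \sqrt{3} \approx 3159.0$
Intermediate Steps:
$h{\left(c \right)} = -2 + c^{2} + c \left(- 5 c - 5 \sqrt{2} \sqrt{c}\right)$ ($h{\left(c \right)} = \left(c^{2} + - 5 \left(c + \sqrt{2 c}\right) c\right) - 2 = \left(c^{2} + - 5 \left(c + \sqrt{2} \sqrt{c}\right) c\right) - 2 = \left(c^{2} + \left(- 5 c - 5 \sqrt{2} \sqrt{c}\right) c\right) - 2 = \left(c^{2} + c \left(- 5 c - 5 \sqrt{2} \sqrt{c}\right)\right) - 2 = -2 + c^{2} + c \left(- 5 c - 5 \sqrt{2} \sqrt{c}\right)$)
$I{\left(D \right)} = \frac{1}{D}$
$40 \left(-13 - h{\left(6 \right)}\right) I{\left(w \right)} = \frac{40 \left(-13 - \left(-2 - 4 \cdot 6^{2} - 5 \sqrt{2} \cdot 6^{\frac{3}{2}}\right)\right)}{3} = 40 \left(-13 - \left(-2 - 144 - 5 \sqrt{2} \cdot 6 \sqrt{6}\right)\right) \frac{1}{3} = 40 \left(-13 - \left(-2 - 144 - 60 \sqrt{3}\right)\right) \frac{1}{3} = 40 \left(-13 - \left(-146 - 60 \sqrt{3}\right)\right) \frac{1}{3} = 40 \left(-13 + \left(146 + 60 \sqrt{3}\right)\right) \frac{1}{3} = 40 \left(133 + 60 \sqrt{3}\right) \frac{1}{3} = \left(5320 + 2400 \sqrt{3}\right) \frac{1}{3} = \frac{5320}{3} + 800 \sqrt{3}$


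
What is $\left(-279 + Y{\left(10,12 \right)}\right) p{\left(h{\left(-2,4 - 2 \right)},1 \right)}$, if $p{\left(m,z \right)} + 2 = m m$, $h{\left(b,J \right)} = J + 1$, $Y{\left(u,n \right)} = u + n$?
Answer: $-1799$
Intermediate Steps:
$Y{\left(u,n \right)} = n + u$
$h{\left(b,J \right)} = 1 + J$
$p{\left(m,z \right)} = -2 + m^{2}$ ($p{\left(m,z \right)} = -2 + m m = -2 + m^{2}$)
$\left(-279 + Y{\left(10,12 \right)}\right) p{\left(h{\left(-2,4 - 2 \right)},1 \right)} = \left(-279 + \left(12 + 10\right)\right) \left(-2 + \left(1 + \left(4 - 2\right)\right)^{2}\right) = \left(-279 + 22\right) \left(-2 + \left(1 + 2\right)^{2}\right) = - 257 \left(-2 + 3^{2}\right) = - 257 \left(-2 + 9\right) = \left(-257\right) 7 = -1799$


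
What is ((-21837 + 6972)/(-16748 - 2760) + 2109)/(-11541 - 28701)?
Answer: -13719079/261680312 ≈ -0.052427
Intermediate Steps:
((-21837 + 6972)/(-16748 - 2760) + 2109)/(-11541 - 28701) = (-14865/(-19508) + 2109)/(-40242) = (-14865*(-1/19508) + 2109)*(-1/40242) = (14865/19508 + 2109)*(-1/40242) = (41157237/19508)*(-1/40242) = -13719079/261680312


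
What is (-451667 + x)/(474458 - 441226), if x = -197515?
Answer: -324591/16616 ≈ -19.535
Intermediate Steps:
(-451667 + x)/(474458 - 441226) = (-451667 - 197515)/(474458 - 441226) = -649182/33232 = -649182*1/33232 = -324591/16616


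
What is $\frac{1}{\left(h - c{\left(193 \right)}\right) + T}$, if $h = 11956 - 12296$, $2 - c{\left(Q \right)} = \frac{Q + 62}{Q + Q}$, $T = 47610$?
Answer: $\frac{386}{18245703} \approx 2.1156 \cdot 10^{-5}$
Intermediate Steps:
$c{\left(Q \right)} = 2 - \frac{62 + Q}{2 Q}$ ($c{\left(Q \right)} = 2 - \frac{Q + 62}{Q + Q} = 2 - \frac{62 + Q}{2 Q}$)
$h = -340$ ($h = 11956 - 12296 = -340$)
$\frac{1}{\left(h - c{\left(193 \right)}\right) + T} = \frac{1}{\left(-340 - \left(\frac{3}{2} - \frac{31}{193}\right)\right) + 47610} = \frac{1}{\left(-340 - \frac{517}{386}\right) + 47610} = \frac{1}{- \frac{131757}{386} + 47610} = \frac{1}{\frac{18245703}{386}} = \frac{386}{18245703}$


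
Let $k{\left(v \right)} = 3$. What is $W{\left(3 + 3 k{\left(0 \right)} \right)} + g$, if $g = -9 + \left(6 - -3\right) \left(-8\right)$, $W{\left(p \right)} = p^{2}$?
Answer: $63$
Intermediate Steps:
$g = -81$ ($g = -9 + \left(6 + 3\right) \left(-8\right) = -9 + 9 \left(-8\right) = -9 - 72 = -81$)
$W{\left(3 + 3 k{\left(0 \right)} \right)} + g = \left(3 + 3 \cdot 3\right)^{2} - 81 = \left(3 + 9\right)^{2} - 81 = 12^{2} - 81 = 144 - 81 = 63$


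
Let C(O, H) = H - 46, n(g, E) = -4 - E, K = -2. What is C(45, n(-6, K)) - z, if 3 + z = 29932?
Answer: -29977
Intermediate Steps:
z = 29929 (z = -3 + 29932 = 29929)
C(O, H) = -46 + H
C(45, n(-6, K)) - z = (-46 + (-4 - 1*(-2))) - 1*29929 = (-46 + (-4 + 2)) - 29929 = (-46 - 2) - 29929 = -48 - 29929 = -29977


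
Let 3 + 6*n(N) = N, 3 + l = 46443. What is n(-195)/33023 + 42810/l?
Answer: 47072737/51119604 ≈ 0.92084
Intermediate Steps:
l = 46440 (l = -3 + 46443 = 46440)
n(N) = -1/2 + N/6
n(-195)/33023 + 42810/l = (-1/2 + (1/6)*(-195))/33023 + 42810/46440 = (-1/2 - 65/2)*(1/33023) + 42810*(1/46440) = -33*1/33023 + 1427/1548 = -33/33023 + 1427/1548 = 47072737/51119604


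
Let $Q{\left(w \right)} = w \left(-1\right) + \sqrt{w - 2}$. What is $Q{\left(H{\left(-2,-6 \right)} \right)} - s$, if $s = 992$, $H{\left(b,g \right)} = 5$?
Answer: $-997 + \sqrt{3} \approx -995.27$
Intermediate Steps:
$Q{\left(w \right)} = \sqrt{-2 + w} - w$ ($Q{\left(w \right)} = - w + \sqrt{-2 + w} = \sqrt{-2 + w} - w$)
$Q{\left(H{\left(-2,-6 \right)} \right)} - s = \left(\sqrt{-2 + 5} - 5\right) - 992 = \left(\sqrt{3} - 5\right) - 992 = \left(-5 + \sqrt{3}\right) - 992 = -997 + \sqrt{3}$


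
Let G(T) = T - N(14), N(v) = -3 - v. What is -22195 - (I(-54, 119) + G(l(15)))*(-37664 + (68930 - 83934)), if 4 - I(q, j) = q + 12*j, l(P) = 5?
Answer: -71018659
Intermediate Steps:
I(q, j) = 4 - q - 12*j (I(q, j) = 4 - (q + 12*j) = 4 + (-q - 12*j) = 4 - q - 12*j)
G(T) = 17 + T (G(T) = T - (-3 - 1*14) = T - (-3 - 14) = T - 1*(-17) = T + 17 = 17 + T)
-22195 - (I(-54, 119) + G(l(15)))*(-37664 + (68930 - 83934)) = -22195 - ((4 - 1*(-54) - 12*119) + (17 + 5))*(-37664 + (68930 - 83934)) = -22195 - ((4 + 54 - 1428) + 22)*(-37664 - 15004) = -22195 - (-1370 + 22)*(-52668) = -22195 - (-1348)*(-52668) = -22195 - 1*70996464 = -22195 - 70996464 = -71018659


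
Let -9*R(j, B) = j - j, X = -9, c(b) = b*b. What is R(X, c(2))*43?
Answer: 0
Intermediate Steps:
c(b) = b²
R(j, B) = 0 (R(j, B) = -(j - j)/9 = -⅑*0 = 0)
R(X, c(2))*43 = 0*43 = 0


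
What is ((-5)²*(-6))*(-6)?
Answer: 900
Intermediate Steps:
((-5)²*(-6))*(-6) = (25*(-6))*(-6) = -150*(-6) = 900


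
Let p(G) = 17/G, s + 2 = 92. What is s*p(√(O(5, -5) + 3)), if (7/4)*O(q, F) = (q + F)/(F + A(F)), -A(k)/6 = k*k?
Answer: 510*√3 ≈ 883.35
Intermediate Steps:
A(k) = -6*k² (A(k) = -6*k*k = -6*k²)
O(q, F) = 4*(F + q)/(7*(F - 6*F²)) (O(q, F) = 4*((q + F)/(F - 6*F²))/7 = 4*((F + q)/(F - 6*F²))/7 = 4*(F + q)/(7*(F - 6*F²)))
s = 90 (s = -2 + 92 = 90)
s*p(√(O(5, -5) + 3)) = 90*(17/(√((4/7)*(-1*(-5) - 1*5)/(-5*(-1 + 6*(-5))) + 3))) = 90*(17/(√((4/7)*(-⅕)*(5 - 5)/(-1 - 30) + 3))) = 90*(17/(√((4/7)*(-⅕)*0/(-31) + 3))) = 90*(17/(√((4/7)*(-⅕)*(-1/31)*0 + 3))) = 90*(17/(√(0 + 3))) = 90*(17/(√3)) = 90*(17*(√3/3)) = 90*(17*√3/3) = 510*√3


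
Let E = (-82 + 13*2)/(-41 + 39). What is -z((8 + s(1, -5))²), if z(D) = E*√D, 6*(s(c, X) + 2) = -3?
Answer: -154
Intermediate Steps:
s(c, X) = -5/2 (s(c, X) = -2 + (⅙)*(-3) = -2 - ½ = -5/2)
E = 28 (E = (-82 + 26)/(-2) = -56*(-½) = 28)
z(D) = 28*√D
-z((8 + s(1, -5))²) = -28*√((8 - 5/2)²) = -28*√((11/2)²) = -28*√(121/4) = -28*11/2 = -1*154 = -154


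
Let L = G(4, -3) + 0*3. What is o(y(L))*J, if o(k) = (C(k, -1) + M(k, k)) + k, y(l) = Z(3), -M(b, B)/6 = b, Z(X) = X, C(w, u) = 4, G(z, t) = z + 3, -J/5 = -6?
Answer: -330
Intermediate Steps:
J = 30 (J = -5*(-6) = 30)
G(z, t) = 3 + z
L = 7 (L = (3 + 4) + 0*3 = 7 + 0 = 7)
M(b, B) = -6*b
y(l) = 3
o(k) = 4 - 5*k (o(k) = (4 - 6*k) + k = 4 - 5*k)
o(y(L))*J = (4 - 5*3)*30 = (4 - 15)*30 = -11*30 = -330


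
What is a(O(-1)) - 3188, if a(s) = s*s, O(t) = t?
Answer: -3187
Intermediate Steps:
a(s) = s²
a(O(-1)) - 3188 = (-1)² - 3188 = 1 - 3188 = -3187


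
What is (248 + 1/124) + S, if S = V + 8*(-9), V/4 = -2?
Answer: 20833/124 ≈ 168.01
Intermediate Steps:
V = -8 (V = 4*(-2) = -8)
S = -80 (S = -8 + 8*(-9) = -8 - 72 = -80)
(248 + 1/124) + S = (248 + 1/124) - 80 = 30753/124 - 80 = 20833/124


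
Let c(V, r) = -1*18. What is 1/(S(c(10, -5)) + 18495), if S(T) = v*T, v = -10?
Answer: 1/18675 ≈ 5.3547e-5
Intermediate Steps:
c(V, r) = -18
S(T) = -10*T
1/(S(c(10, -5)) + 18495) = 1/(-10*(-18) + 18495) = 1/(180 + 18495) = 1/18675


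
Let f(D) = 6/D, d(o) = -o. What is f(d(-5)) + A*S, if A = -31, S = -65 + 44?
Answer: 3261/5 ≈ 652.20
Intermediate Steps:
S = -21
f(d(-5)) + A*S = 6/((-1*(-5))) - 31*(-21) = 6/5 + 651 = 3261/5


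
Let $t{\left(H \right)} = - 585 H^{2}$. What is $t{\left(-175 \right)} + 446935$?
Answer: $-17468690$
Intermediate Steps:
$t{\left(-175 \right)} + 446935 = - 585 \left(-175\right)^{2} + 446935 = \left(-585\right) 30625 + 446935 = -17915625 + 446935 = -17468690$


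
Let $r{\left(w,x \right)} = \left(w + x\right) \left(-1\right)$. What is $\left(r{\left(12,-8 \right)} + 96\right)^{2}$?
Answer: $8464$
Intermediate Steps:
$r{\left(w,x \right)} = - w - x$
$\left(r{\left(12,-8 \right)} + 96\right)^{2} = \left(\left(\left(-1\right) 12 - -8\right) + 96\right)^{2} = \left(\left(-12 + 8\right) + 96\right)^{2} = \left(-4 + 96\right)^{2} = 92^{2} = 8464$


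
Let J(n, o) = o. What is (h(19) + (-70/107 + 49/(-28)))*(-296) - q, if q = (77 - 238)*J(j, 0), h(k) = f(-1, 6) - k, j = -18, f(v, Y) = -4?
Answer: 804602/107 ≈ 7519.6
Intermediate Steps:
h(k) = -4 - k
q = 0 (q = (77 - 238)*0 = -161*0 = 0)
(h(19) + (-70/107 + 49/(-28)))*(-296) - q = ((-4 - 1*19) + (-70/107 + 49/(-28)))*(-296) - 1*0 = ((-4 - 19) + (-70*1/107 + 49*(-1/28)))*(-296) + 0 = (-23 + (-70/107 - 7/4))*(-296) + 0 = (-23 - 1029/428)*(-296) + 0 = -10873/428*(-296) + 0 = 804602/107 + 0 = 804602/107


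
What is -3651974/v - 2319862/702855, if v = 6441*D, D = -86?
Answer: 213629384593/64888276455 ≈ 3.2923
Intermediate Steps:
v = -553926 (v = 6441*(-86) = -553926)
-3651974/v - 2319862/702855 = -3651974/(-553926) - 2319862/702855 = -3651974*(-1/553926) - 2319862*1/702855 = 1825987/276963 - 2319862/702855 = 213629384593/64888276455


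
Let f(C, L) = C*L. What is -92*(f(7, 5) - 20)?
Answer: -1380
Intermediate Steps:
-92*(f(7, 5) - 20) = -92*(7*5 - 20) = -92*(35 - 20) = -92*15 = -1380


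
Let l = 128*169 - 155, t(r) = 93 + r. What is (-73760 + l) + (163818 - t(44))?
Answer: 111398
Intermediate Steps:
l = 21477 (l = 21632 - 155 = 21477)
(-73760 + l) + (163818 - t(44)) = (-73760 + 21477) + (163818 - (93 + 44)) = -52283 + (163818 - 1*137) = -52283 + (163818 - 137) = -52283 + 163681 = 111398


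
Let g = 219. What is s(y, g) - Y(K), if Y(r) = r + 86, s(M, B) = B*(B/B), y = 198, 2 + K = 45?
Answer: 90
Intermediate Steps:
K = 43 (K = -2 + 45 = 43)
s(M, B) = B (s(M, B) = B*1 = B)
Y(r) = 86 + r
s(y, g) - Y(K) = 219 - (86 + 43) = 219 - 1*129 = 219 - 129 = 90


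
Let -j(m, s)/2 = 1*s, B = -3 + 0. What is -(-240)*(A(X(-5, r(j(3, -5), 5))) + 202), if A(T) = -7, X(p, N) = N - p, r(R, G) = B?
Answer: 46800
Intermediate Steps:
B = -3
j(m, s) = -2*s
r(R, G) = -3
-(-240)*(A(X(-5, r(j(3, -5), 5))) + 202) = -(-240)*(-7 + 202) = -(-240)*195 = -1*(-46800) = 46800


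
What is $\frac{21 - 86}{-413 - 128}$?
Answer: $\frac{65}{541} \approx 0.12015$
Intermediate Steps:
$\frac{21 - 86}{-413 - 128} = - \frac{65}{-541} = \left(-65\right) \left(- \frac{1}{541}\right) = \frac{65}{541}$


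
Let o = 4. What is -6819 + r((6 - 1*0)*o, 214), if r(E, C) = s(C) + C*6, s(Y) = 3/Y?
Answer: -1184487/214 ≈ -5535.0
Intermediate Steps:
r(E, C) = 3/C + 6*C (r(E, C) = 3/C + C*6 = 3/C + 6*C)
-6819 + r((6 - 1*0)*o, 214) = -6819 + (3/214 + 6*214) = -6819 + (3*(1/214) + 1284) = -6819 + (3/214 + 1284) = -6819 + 274779/214 = -1184487/214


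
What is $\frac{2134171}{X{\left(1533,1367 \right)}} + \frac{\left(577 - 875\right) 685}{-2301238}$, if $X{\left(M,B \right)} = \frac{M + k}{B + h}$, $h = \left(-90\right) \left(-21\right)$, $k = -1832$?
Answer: $- \frac{615226678800366}{26464237} \approx -2.3247 \cdot 10^{7}$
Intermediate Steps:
$h = 1890$
$X{\left(M,B \right)} = \frac{-1832 + M}{1890 + B}$ ($X{\left(M,B \right)} = \frac{M - 1832}{B + 1890} = \frac{-1832 + M}{1890 + B}$)
$\frac{2134171}{X{\left(1533,1367 \right)}} + \frac{\left(577 - 875\right) 685}{-2301238} = \frac{2134171}{\frac{1}{1890 + 1367} \left(-1832 + 1533\right)} + \frac{\left(577 - 875\right) 685}{-2301238} = \frac{2134171}{\frac{1}{3257} \left(-299\right)} + \left(-298\right) 685 \left(- \frac{1}{2301238}\right) = \frac{2134171}{\frac{1}{3257} \left(-299\right)} - - \frac{102065}{1150619} = \frac{2134171}{- \frac{299}{3257}} + \frac{102065}{1150619} = 2134171 \left(- \frac{3257}{299}\right) + \frac{102065}{1150619} = - \frac{534691919}{23} + \frac{102065}{1150619} = - \frac{615226678800366}{26464237}$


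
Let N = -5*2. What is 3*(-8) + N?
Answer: -34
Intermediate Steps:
N = -10
3*(-8) + N = 3*(-8) - 10 = -24 - 10 = -34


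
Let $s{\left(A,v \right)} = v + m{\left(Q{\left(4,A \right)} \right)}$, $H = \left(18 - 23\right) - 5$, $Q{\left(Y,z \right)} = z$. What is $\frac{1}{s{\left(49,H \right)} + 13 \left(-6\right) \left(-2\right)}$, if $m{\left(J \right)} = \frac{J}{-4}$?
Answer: $\frac{4}{535} \approx 0.0074766$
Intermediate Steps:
$m{\left(J \right)} = - \frac{J}{4}$ ($m{\left(J \right)} = J \left(- \frac{1}{4}\right) = - \frac{J}{4}$)
$H = -10$ ($H = -5 - 5 = -10$)
$s{\left(A,v \right)} = v - \frac{A}{4}$
$\frac{1}{s{\left(49,H \right)} + 13 \left(-6\right) \left(-2\right)} = \frac{1}{\left(-10 - \frac{49}{4}\right) + 13 \left(-6\right) \left(-2\right)} = \frac{1}{\left(-10 - \frac{49}{4}\right) - -156} = \frac{1}{- \frac{89}{4} + 156} = \frac{1}{\frac{535}{4}} = \frac{4}{535}$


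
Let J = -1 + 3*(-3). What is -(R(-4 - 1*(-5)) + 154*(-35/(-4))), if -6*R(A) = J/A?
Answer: -8095/6 ≈ -1349.2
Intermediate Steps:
J = -10 (J = -1 - 9 = -10)
R(A) = 5/(3*A) (R(A) = -(-5)/(3*A) = 5/(3*A))
-(R(-4 - 1*(-5)) + 154*(-35/(-4))) = -(5/(3*(-4 - 1*(-5))) + 154*(-35/(-4))) = -(5/(3*(-4 + 5)) + 154*(-35*(-¼))) = -((5/3)/1 + 154*(35/4)) = -((5/3)*1 + 2695/2) = -(5/3 + 2695/2) = -1*8095/6 = -8095/6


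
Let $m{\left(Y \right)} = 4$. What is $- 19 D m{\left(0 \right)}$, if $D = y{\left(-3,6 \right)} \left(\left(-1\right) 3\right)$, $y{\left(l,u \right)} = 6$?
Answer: $1368$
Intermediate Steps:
$D = -18$ ($D = 6 \left(\left(-1\right) 3\right) = 6 \left(-3\right) = -18$)
$- 19 D m{\left(0 \right)} = \left(-19\right) \left(-18\right) 4 = 342 \cdot 4 = 1368$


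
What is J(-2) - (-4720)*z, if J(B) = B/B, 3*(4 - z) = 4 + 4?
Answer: 18883/3 ≈ 6294.3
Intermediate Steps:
z = 4/3 (z = 4 - (4 + 4)/3 = 4 - ⅓*8 = 4 - 8/3 = 4/3 ≈ 1.3333)
J(B) = 1
J(-2) - (-4720)*z = 1 - (-4720)*4/3 = 1 - 80*(-236/3) = 1 + 18880/3 = 18883/3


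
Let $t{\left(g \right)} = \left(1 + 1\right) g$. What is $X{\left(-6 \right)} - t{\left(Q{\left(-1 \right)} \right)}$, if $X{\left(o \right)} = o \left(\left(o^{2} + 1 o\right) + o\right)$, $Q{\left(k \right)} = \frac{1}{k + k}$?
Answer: $-143$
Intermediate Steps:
$Q{\left(k \right)} = \frac{1}{2 k}$
$X{\left(o \right)} = o \left(o^{2} + 2 o\right)$ ($X{\left(o \right)} = o \left(\left(o^{2} + o\right) + o\right) = o \left(\left(o + o^{2}\right) + o\right) = o \left(o^{2} + 2 o\right)$)
$t{\left(g \right)} = 2 g$
$X{\left(-6 \right)} - t{\left(Q{\left(-1 \right)} \right)} = \left(-6\right)^{2} \left(2 - 6\right) - 2 \frac{1}{2 \left(-1\right)} = 36 \left(-4\right) - 2 \cdot \frac{1}{2} \left(-1\right) = -144 - 2 \left(- \frac{1}{2}\right) = -144 - -1 = -144 + 1 = -143$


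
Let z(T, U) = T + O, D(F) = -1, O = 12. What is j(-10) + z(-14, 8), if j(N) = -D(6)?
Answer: -1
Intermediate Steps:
j(N) = 1 (j(N) = -1*(-1) = 1)
z(T, U) = 12 + T (z(T, U) = T + 12 = 12 + T)
j(-10) + z(-14, 8) = 1 + (12 - 14) = 1 - 2 = -1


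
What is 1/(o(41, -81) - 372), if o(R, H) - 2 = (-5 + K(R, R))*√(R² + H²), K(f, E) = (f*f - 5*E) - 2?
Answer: 185/8892888831 + 1469*√8242/17785777662 ≈ 7.5191e-6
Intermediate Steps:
K(f, E) = -2 + f² - 5*E (K(f, E) = (f² - 5*E) - 2 = -2 + f² - 5*E)
o(R, H) = 2 + √(H² + R²)*(-7 + R² - 5*R) (o(R, H) = 2 + (-5 + (-2 + R² - 5*R))*√(R² + H²) = 2 + (-7 + R² - 5*R)*√(H² + R²) = 2 + √(H² + R²)*(-7 + R² - 5*R))
1/(o(41, -81) - 372) = 1/((2 - 5*√((-81)² + 41²) + √((-81)² + 41²)*(-2 + 41² - 5*41)) - 372) = 1/((2 - 5*√(6561 + 1681) + √(6561 + 1681)*(-2 + 1681 - 205)) - 372) = 1/((2 - 5*√8242 + √8242*1474) - 372) = 1/((2 - 5*√8242 + 1474*√8242) - 372) = 1/((2 + 1469*√8242) - 372) = 1/(-370 + 1469*√8242)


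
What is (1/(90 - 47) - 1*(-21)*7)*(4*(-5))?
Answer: -126440/43 ≈ -2940.5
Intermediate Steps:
(1/(90 - 47) - 1*(-21)*7)*(4*(-5)) = (1/43 + 21*7)*(-20) = (1/43 + 147)*(-20) = (6322/43)*(-20) = -126440/43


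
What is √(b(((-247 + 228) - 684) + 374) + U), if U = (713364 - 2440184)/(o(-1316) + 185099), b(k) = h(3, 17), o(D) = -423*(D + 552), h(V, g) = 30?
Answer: √6872489755010/508271 ≈ 5.1578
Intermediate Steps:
o(D) = -233496 - 423*D (o(D) = -423*(552 + D) = -233496 - 423*D)
b(k) = 30
U = -1726820/508271 (U = (713364 - 2440184)/((-233496 - 423*(-1316)) + 185099) = -1726820/((-233496 + 556668) + 185099) = -1726820/(323172 + 185099) = -1726820/508271 ≈ -3.3974)
√(b(((-247 + 228) - 684) + 374) + U) = √(30 - 1726820/508271) = √(13521310/508271) = √6872489755010/508271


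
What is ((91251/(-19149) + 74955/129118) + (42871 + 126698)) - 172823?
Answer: -2685266215717/824160194 ≈ -3258.2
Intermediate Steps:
((91251/(-19149) + 74955/129118) + (42871 + 126698)) - 172823 = ((91251*(-1/19149) + 74955*(1/129118)) + 169569) - 172823 = ((-30417/6383 + 74955/129118) + 169569) - 172823 = (-3448944441/824160194 + 169569) - 172823 = 139748570991945/824160194 - 172823 = -2685266215717/824160194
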